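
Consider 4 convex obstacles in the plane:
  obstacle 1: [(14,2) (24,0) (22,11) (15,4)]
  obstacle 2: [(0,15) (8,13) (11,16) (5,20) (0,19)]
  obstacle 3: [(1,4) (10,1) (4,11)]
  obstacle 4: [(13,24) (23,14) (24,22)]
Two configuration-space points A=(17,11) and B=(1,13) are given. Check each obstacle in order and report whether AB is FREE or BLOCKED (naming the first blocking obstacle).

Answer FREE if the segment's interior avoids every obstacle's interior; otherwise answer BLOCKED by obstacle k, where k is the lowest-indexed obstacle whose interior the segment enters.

Obstacle 1 [(14,2) (24,0) (22,11) (15,4)]:
  edge (14,2)–(24,0): clear
  edge (24,0)–(22,11): clear
  edge (22,11)–(15,4): clear
  edge (15,4)–(14,2): clear
  midpoint (9,12) outside
  → clear
Obstacle 2 [(0,15) (8,13) (11,16) (5,20) (0,19)]:
  edge (0,15)–(8,13): clear
  edge (8,13)–(11,16): clear
  edge (11,16)–(5,20): clear
  edge (5,20)–(0,19): clear
  edge (0,19)–(0,15): clear
  midpoint (9,12) outside
  → clear
Obstacle 3 [(1,4) (10,1) (4,11)]:
  edge (1,4)–(10,1): clear
  edge (10,1)–(4,11): clear
  edge (4,11)–(1,4): clear
  midpoint (9,12) outside
  → clear
Obstacle 4 [(13,24) (23,14) (24,22)]:
  edge (13,24)–(23,14): clear
  edge (23,14)–(24,22): clear
  edge (24,22)–(13,24): clear
  midpoint (9,12) outside
  → clear

FREE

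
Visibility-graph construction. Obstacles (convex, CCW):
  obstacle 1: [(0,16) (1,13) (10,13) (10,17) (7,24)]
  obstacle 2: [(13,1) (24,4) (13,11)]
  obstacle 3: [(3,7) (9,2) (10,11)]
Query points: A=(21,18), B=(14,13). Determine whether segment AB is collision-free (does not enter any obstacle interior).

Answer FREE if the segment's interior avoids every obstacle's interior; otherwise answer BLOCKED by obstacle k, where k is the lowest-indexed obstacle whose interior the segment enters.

FREE

Obstacle 1 [(0,16) (1,13) (10,13) (10,17) (7,24)]:
  edge (0,16)–(1,13): clear
  edge (1,13)–(10,13): clear
  edge (10,13)–(10,17): clear
  edge (10,17)–(7,24): clear
  edge (7,24)–(0,16): clear
  midpoint (35/2,31/2) outside
  → clear
Obstacle 2 [(13,1) (24,4) (13,11)]:
  edge (13,1)–(24,4): clear
  edge (24,4)–(13,11): clear
  edge (13,11)–(13,1): clear
  midpoint (35/2,31/2) outside
  → clear
Obstacle 3 [(3,7) (9,2) (10,11)]:
  edge (3,7)–(9,2): clear
  edge (9,2)–(10,11): clear
  edge (10,11)–(3,7): clear
  midpoint (35/2,31/2) outside
  → clear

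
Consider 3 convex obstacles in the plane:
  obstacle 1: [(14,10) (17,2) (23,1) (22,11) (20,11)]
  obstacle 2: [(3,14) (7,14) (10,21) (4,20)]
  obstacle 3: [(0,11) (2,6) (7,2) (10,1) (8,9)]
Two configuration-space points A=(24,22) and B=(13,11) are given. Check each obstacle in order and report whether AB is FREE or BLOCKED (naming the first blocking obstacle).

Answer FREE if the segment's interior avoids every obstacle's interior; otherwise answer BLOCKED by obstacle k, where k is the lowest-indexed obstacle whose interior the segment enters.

Obstacle 1 [(14,10) (17,2) (23,1) (22,11) (20,11)]:
  edge (14,10)–(17,2): clear
  edge (17,2)–(23,1): clear
  edge (23,1)–(22,11): clear
  edge (22,11)–(20,11): clear
  edge (20,11)–(14,10): clear
  midpoint (37/2,33/2) outside
  → clear
Obstacle 2 [(3,14) (7,14) (10,21) (4,20)]:
  edge (3,14)–(7,14): clear
  edge (7,14)–(10,21): clear
  edge (10,21)–(4,20): clear
  edge (4,20)–(3,14): clear
  midpoint (37/2,33/2) outside
  → clear
Obstacle 3 [(0,11) (2,6) (7,2) (10,1) (8,9)]:
  edge (0,11)–(2,6): clear
  edge (2,6)–(7,2): clear
  edge (7,2)–(10,1): clear
  edge (10,1)–(8,9): clear
  edge (8,9)–(0,11): clear
  midpoint (37/2,33/2) outside
  → clear

FREE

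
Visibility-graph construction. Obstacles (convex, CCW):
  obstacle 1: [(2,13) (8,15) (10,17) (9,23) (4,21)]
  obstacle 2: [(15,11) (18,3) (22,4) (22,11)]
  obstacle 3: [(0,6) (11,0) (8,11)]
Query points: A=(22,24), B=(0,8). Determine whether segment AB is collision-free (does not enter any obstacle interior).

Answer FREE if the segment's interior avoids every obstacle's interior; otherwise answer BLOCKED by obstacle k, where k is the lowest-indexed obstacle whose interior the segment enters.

Obstacle 1 [(2,13) (8,15) (10,17) (9,23) (4,21)]:
  edge (2,13)–(8,15): clear
  edge (8,15)–(10,17): clear
  edge (10,17)–(9,23): clear
  edge (9,23)–(4,21): clear
  edge (4,21)–(2,13): clear
  midpoint (11,16) outside
  → clear
Obstacle 2 [(15,11) (18,3) (22,4) (22,11)]:
  edge (15,11)–(18,3): clear
  edge (18,3)–(22,4): clear
  edge (22,4)–(22,11): clear
  edge (22,11)–(15,11): clear
  midpoint (11,16) outside
  → clear
Obstacle 3 [(0,6) (11,0) (8,11)]:
  edge (0,6)–(11,0): clear
  edge (11,0)–(8,11): clear
  edge (8,11)–(0,6): clear
  midpoint (11,16) outside
  → clear

FREE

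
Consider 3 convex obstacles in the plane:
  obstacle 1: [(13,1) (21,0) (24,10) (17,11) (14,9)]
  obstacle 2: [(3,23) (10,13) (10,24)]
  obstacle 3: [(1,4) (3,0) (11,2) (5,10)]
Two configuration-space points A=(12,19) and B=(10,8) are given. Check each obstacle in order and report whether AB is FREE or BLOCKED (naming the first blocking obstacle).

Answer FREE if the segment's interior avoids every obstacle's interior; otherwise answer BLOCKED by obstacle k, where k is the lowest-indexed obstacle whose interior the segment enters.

Obstacle 1 [(13,1) (21,0) (24,10) (17,11) (14,9)]:
  edge (13,1)–(21,0): clear
  edge (21,0)–(24,10): clear
  edge (24,10)–(17,11): clear
  edge (17,11)–(14,9): clear
  edge (14,9)–(13,1): clear
  midpoint (11,27/2) outside
  → clear
Obstacle 2 [(3,23) (10,13) (10,24)]:
  edge (3,23)–(10,13): clear
  edge (10,13)–(10,24): clear
  edge (10,24)–(3,23): clear
  midpoint (11,27/2) outside
  → clear
Obstacle 3 [(1,4) (3,0) (11,2) (5,10)]:
  edge (1,4)–(3,0): clear
  edge (3,0)–(11,2): clear
  edge (11,2)–(5,10): clear
  edge (5,10)–(1,4): clear
  midpoint (11,27/2) outside
  → clear

FREE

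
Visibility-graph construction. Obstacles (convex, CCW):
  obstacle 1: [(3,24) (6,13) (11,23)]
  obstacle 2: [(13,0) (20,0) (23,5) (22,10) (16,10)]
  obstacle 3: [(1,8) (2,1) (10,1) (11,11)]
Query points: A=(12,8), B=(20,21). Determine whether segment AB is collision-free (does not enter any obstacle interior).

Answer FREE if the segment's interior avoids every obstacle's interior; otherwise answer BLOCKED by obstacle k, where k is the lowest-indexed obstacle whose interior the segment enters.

Obstacle 1 [(3,24) (6,13) (11,23)]:
  edge (3,24)–(6,13): clear
  edge (6,13)–(11,23): clear
  edge (11,23)–(3,24): clear
  midpoint (16,29/2) outside
  → clear
Obstacle 2 [(13,0) (20,0) (23,5) (22,10) (16,10)]:
  edge (13,0)–(20,0): clear
  edge (20,0)–(23,5): clear
  edge (23,5)–(22,10): clear
  edge (22,10)–(16,10): clear
  edge (16,10)–(13,0): clear
  midpoint (16,29/2) outside
  → clear
Obstacle 3 [(1,8) (2,1) (10,1) (11,11)]:
  edge (1,8)–(2,1): clear
  edge (2,1)–(10,1): clear
  edge (10,1)–(11,11): clear
  edge (11,11)–(1,8): clear
  midpoint (16,29/2) outside
  → clear

FREE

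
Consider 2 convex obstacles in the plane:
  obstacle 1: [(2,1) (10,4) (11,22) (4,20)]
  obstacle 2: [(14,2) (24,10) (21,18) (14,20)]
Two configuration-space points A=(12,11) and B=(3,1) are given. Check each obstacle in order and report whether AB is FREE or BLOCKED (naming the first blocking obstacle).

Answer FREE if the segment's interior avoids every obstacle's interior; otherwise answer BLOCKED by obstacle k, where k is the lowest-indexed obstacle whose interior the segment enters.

BLOCKED by obstacle 1

Obstacle 1 [(2,1) (10,4) (11,22) (4,20)]:
  edge (2,1)–(10,4): crosses AB
  edge (10,4)–(11,22): crosses AB
  edge (11,22)–(4,20): clear
  edge (4,20)–(2,1): clear
  → BLOCKED
Obstacle 2 [(14,2) (24,10) (21,18) (14,20)]:
  edge (14,2)–(24,10): clear
  edge (24,10)–(21,18): clear
  edge (21,18)–(14,20): clear
  edge (14,20)–(14,2): clear
  midpoint (15/2,6) outside
  → clear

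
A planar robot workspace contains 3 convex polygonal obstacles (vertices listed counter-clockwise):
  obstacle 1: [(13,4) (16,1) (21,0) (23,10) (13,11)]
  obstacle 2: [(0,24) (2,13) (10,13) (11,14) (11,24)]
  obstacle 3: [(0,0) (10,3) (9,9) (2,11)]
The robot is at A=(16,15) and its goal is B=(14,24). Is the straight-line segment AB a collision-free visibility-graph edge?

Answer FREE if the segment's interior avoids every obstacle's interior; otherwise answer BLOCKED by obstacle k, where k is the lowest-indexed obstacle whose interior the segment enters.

Obstacle 1 [(13,4) (16,1) (21,0) (23,10) (13,11)]:
  edge (13,4)–(16,1): clear
  edge (16,1)–(21,0): clear
  edge (21,0)–(23,10): clear
  edge (23,10)–(13,11): clear
  edge (13,11)–(13,4): clear
  midpoint (15,39/2) outside
  → clear
Obstacle 2 [(0,24) (2,13) (10,13) (11,14) (11,24)]:
  edge (0,24)–(2,13): clear
  edge (2,13)–(10,13): clear
  edge (10,13)–(11,14): clear
  edge (11,14)–(11,24): clear
  edge (11,24)–(0,24): clear
  midpoint (15,39/2) outside
  → clear
Obstacle 3 [(0,0) (10,3) (9,9) (2,11)]:
  edge (0,0)–(10,3): clear
  edge (10,3)–(9,9): clear
  edge (9,9)–(2,11): clear
  edge (2,11)–(0,0): clear
  midpoint (15,39/2) outside
  → clear

FREE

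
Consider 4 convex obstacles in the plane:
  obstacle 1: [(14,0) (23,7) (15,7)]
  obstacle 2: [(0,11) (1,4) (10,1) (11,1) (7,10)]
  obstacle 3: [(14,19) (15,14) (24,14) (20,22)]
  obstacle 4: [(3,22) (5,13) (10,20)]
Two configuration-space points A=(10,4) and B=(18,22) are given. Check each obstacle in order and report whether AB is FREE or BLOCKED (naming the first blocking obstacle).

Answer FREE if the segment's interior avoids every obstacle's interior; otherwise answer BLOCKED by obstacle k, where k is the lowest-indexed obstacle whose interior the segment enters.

BLOCKED by obstacle 3

Obstacle 1 [(14,0) (23,7) (15,7)]:
  edge (14,0)–(23,7): clear
  edge (23,7)–(15,7): clear
  edge (15,7)–(14,0): clear
  midpoint (14,13) outside
  → clear
Obstacle 2 [(0,11) (1,4) (10,1) (11,1) (7,10)]:
  edge (0,11)–(1,4): clear
  edge (1,4)–(10,1): clear
  edge (10,1)–(11,1): clear
  edge (11,1)–(7,10): clear
  edge (7,10)–(0,11): clear
  midpoint (14,13) outside
  → clear
Obstacle 3 [(14,19) (15,14) (24,14) (20,22)]:
  edge (14,19)–(15,14): crosses AB
  edge (15,14)–(24,14): clear
  edge (24,14)–(20,22): clear
  edge (20,22)–(14,19): crosses AB
  → BLOCKED
Obstacle 4 [(3,22) (5,13) (10,20)]:
  edge (3,22)–(5,13): clear
  edge (5,13)–(10,20): clear
  edge (10,20)–(3,22): clear
  midpoint (14,13) outside
  → clear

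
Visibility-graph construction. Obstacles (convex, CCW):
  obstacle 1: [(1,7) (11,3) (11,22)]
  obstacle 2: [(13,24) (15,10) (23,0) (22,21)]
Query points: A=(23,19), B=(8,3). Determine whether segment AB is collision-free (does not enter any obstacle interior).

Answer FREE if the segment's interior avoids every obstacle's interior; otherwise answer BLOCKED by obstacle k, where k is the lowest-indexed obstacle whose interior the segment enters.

BLOCKED by obstacle 1

Obstacle 1 [(1,7) (11,3) (11,22)]:
  edge (1,7)–(11,3): crosses AB
  edge (11,3)–(11,22): crosses AB
  edge (11,22)–(1,7): clear
  → BLOCKED
Obstacle 2 [(13,24) (15,10) (23,0) (22,21)]:
  edge (13,24)–(15,10): crosses AB
  edge (15,10)–(23,0): clear
  edge (23,0)–(22,21): crosses AB
  edge (22,21)–(13,24): clear
  → BLOCKED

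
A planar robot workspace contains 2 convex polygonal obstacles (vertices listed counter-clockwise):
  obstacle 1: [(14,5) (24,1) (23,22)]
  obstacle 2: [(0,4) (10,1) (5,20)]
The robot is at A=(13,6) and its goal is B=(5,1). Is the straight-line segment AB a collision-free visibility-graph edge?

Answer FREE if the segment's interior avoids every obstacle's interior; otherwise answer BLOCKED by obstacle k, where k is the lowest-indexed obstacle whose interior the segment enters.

BLOCKED by obstacle 2

Obstacle 1 [(14,5) (24,1) (23,22)]:
  edge (14,5)–(24,1): clear
  edge (24,1)–(23,22): clear
  edge (23,22)–(14,5): clear
  midpoint (9,7/2) outside
  → clear
Obstacle 2 [(0,4) (10,1) (5,20)]:
  edge (0,4)–(10,1): crosses AB
  edge (10,1)–(5,20): crosses AB
  edge (5,20)–(0,4): clear
  → BLOCKED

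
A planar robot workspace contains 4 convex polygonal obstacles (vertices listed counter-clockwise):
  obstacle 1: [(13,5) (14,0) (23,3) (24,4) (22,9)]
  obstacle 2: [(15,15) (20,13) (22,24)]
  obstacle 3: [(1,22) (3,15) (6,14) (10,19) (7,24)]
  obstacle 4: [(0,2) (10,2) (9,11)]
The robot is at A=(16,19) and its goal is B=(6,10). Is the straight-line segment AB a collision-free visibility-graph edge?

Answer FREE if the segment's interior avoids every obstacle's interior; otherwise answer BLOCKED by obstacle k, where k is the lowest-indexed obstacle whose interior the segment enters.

FREE

Obstacle 1 [(13,5) (14,0) (23,3) (24,4) (22,9)]:
  edge (13,5)–(14,0): clear
  edge (14,0)–(23,3): clear
  edge (23,3)–(24,4): clear
  edge (24,4)–(22,9): clear
  edge (22,9)–(13,5): clear
  midpoint (11,29/2) outside
  → clear
Obstacle 2 [(15,15) (20,13) (22,24)]:
  edge (15,15)–(20,13): clear
  edge (20,13)–(22,24): clear
  edge (22,24)–(15,15): clear
  midpoint (11,29/2) outside
  → clear
Obstacle 3 [(1,22) (3,15) (6,14) (10,19) (7,24)]:
  edge (1,22)–(3,15): clear
  edge (3,15)–(6,14): clear
  edge (6,14)–(10,19): clear
  edge (10,19)–(7,24): clear
  edge (7,24)–(1,22): clear
  midpoint (11,29/2) outside
  → clear
Obstacle 4 [(0,2) (10,2) (9,11)]:
  edge (0,2)–(10,2): clear
  edge (10,2)–(9,11): clear
  edge (9,11)–(0,2): clear
  midpoint (11,29/2) outside
  → clear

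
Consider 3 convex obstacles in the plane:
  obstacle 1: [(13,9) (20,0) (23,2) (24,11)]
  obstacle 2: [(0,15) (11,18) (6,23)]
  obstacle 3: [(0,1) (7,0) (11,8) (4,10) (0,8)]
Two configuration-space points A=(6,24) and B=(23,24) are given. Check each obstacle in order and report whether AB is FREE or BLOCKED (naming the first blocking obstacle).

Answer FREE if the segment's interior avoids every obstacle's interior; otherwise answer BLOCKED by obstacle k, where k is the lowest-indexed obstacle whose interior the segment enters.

FREE

Obstacle 1 [(13,9) (20,0) (23,2) (24,11)]:
  edge (13,9)–(20,0): clear
  edge (20,0)–(23,2): clear
  edge (23,2)–(24,11): clear
  edge (24,11)–(13,9): clear
  midpoint (29/2,24) outside
  → clear
Obstacle 2 [(0,15) (11,18) (6,23)]:
  edge (0,15)–(11,18): clear
  edge (11,18)–(6,23): clear
  edge (6,23)–(0,15): clear
  midpoint (29/2,24) outside
  → clear
Obstacle 3 [(0,1) (7,0) (11,8) (4,10) (0,8)]:
  edge (0,1)–(7,0): clear
  edge (7,0)–(11,8): clear
  edge (11,8)–(4,10): clear
  edge (4,10)–(0,8): clear
  edge (0,8)–(0,1): clear
  midpoint (29/2,24) outside
  → clear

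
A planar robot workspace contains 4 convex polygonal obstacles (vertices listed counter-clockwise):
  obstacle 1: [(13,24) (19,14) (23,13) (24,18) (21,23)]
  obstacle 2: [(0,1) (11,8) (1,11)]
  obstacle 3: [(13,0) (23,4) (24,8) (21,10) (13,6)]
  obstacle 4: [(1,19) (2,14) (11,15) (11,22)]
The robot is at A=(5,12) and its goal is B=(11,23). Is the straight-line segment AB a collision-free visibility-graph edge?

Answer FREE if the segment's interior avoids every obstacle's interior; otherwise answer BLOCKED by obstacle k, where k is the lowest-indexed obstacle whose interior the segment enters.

Obstacle 1 [(13,24) (19,14) (23,13) (24,18) (21,23)]:
  edge (13,24)–(19,14): clear
  edge (19,14)–(23,13): clear
  edge (23,13)–(24,18): clear
  edge (24,18)–(21,23): clear
  edge (21,23)–(13,24): clear
  midpoint (8,35/2) outside
  → clear
Obstacle 2 [(0,1) (11,8) (1,11)]:
  edge (0,1)–(11,8): clear
  edge (11,8)–(1,11): clear
  edge (1,11)–(0,1): clear
  midpoint (8,35/2) outside
  → clear
Obstacle 3 [(13,0) (23,4) (24,8) (21,10) (13,6)]:
  edge (13,0)–(23,4): clear
  edge (23,4)–(24,8): clear
  edge (24,8)–(21,10): clear
  edge (21,10)–(13,6): clear
  edge (13,6)–(13,0): clear
  midpoint (8,35/2) outside
  → clear
Obstacle 4 [(1,19) (2,14) (11,15) (11,22)]:
  edge (1,19)–(2,14): clear
  edge (2,14)–(11,15): crosses AB
  edge (11,15)–(11,22): clear
  edge (11,22)–(1,19): crosses AB
  → BLOCKED

BLOCKED by obstacle 4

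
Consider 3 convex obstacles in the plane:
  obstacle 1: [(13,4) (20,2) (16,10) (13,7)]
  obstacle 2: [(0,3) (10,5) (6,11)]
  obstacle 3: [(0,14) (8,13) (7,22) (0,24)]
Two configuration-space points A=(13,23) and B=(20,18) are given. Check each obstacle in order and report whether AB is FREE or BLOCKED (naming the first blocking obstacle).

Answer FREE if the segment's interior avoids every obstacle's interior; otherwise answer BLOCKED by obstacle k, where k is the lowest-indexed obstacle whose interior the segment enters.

Obstacle 1 [(13,4) (20,2) (16,10) (13,7)]:
  edge (13,4)–(20,2): clear
  edge (20,2)–(16,10): clear
  edge (16,10)–(13,7): clear
  edge (13,7)–(13,4): clear
  midpoint (33/2,41/2) outside
  → clear
Obstacle 2 [(0,3) (10,5) (6,11)]:
  edge (0,3)–(10,5): clear
  edge (10,5)–(6,11): clear
  edge (6,11)–(0,3): clear
  midpoint (33/2,41/2) outside
  → clear
Obstacle 3 [(0,14) (8,13) (7,22) (0,24)]:
  edge (0,14)–(8,13): clear
  edge (8,13)–(7,22): clear
  edge (7,22)–(0,24): clear
  edge (0,24)–(0,14): clear
  midpoint (33/2,41/2) outside
  → clear

FREE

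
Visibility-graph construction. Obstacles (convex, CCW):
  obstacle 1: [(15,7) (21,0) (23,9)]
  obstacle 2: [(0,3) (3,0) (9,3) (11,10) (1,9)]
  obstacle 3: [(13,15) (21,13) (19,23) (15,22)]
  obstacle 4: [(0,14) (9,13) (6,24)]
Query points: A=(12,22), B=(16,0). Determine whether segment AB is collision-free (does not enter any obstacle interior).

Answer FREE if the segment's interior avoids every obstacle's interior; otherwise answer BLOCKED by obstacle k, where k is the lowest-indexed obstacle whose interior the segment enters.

Obstacle 1 [(15,7) (21,0) (23,9)]:
  edge (15,7)–(21,0): clear
  edge (21,0)–(23,9): clear
  edge (23,9)–(15,7): clear
  midpoint (14,11) outside
  → clear
Obstacle 2 [(0,3) (3,0) (9,3) (11,10) (1,9)]:
  edge (0,3)–(3,0): clear
  edge (3,0)–(9,3): clear
  edge (9,3)–(11,10): clear
  edge (11,10)–(1,9): clear
  edge (1,9)–(0,3): clear
  midpoint (14,11) outside
  → clear
Obstacle 3 [(13,15) (21,13) (19,23) (15,22)]:
  edge (13,15)–(21,13): crosses AB
  edge (21,13)–(19,23): clear
  edge (19,23)–(15,22): clear
  edge (15,22)–(13,15): crosses AB
  → BLOCKED
Obstacle 4 [(0,14) (9,13) (6,24)]:
  edge (0,14)–(9,13): clear
  edge (9,13)–(6,24): clear
  edge (6,24)–(0,14): clear
  midpoint (14,11) outside
  → clear

BLOCKED by obstacle 3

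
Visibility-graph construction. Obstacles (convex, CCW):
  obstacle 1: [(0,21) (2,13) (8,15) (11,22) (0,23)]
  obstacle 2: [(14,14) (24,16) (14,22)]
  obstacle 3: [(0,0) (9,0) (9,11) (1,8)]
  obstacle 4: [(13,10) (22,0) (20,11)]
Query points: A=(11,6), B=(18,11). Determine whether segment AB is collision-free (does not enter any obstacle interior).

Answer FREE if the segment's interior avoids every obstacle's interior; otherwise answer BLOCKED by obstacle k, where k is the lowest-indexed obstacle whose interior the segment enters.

Obstacle 1 [(0,21) (2,13) (8,15) (11,22) (0,23)]:
  edge (0,21)–(2,13): clear
  edge (2,13)–(8,15): clear
  edge (8,15)–(11,22): clear
  edge (11,22)–(0,23): clear
  edge (0,23)–(0,21): clear
  midpoint (29/2,17/2) outside
  → clear
Obstacle 2 [(14,14) (24,16) (14,22)]:
  edge (14,14)–(24,16): clear
  edge (24,16)–(14,22): clear
  edge (14,22)–(14,14): clear
  midpoint (29/2,17/2) outside
  → clear
Obstacle 3 [(0,0) (9,0) (9,11) (1,8)]:
  edge (0,0)–(9,0): clear
  edge (9,0)–(9,11): clear
  edge (9,11)–(1,8): clear
  edge (1,8)–(0,0): clear
  midpoint (29/2,17/2) outside
  → clear
Obstacle 4 [(13,10) (22,0) (20,11)]:
  edge (13,10)–(22,0): crosses AB
  edge (22,0)–(20,11): clear
  edge (20,11)–(13,10): crosses AB
  → BLOCKED

BLOCKED by obstacle 4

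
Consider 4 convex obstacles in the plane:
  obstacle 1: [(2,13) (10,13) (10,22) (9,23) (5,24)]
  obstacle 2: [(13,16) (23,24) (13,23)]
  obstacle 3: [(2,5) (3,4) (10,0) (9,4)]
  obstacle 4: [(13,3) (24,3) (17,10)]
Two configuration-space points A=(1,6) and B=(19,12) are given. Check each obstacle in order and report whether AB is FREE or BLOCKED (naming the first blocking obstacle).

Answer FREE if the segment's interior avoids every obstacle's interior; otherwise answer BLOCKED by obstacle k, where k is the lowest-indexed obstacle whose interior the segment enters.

FREE

Obstacle 1 [(2,13) (10,13) (10,22) (9,23) (5,24)]:
  edge (2,13)–(10,13): clear
  edge (10,13)–(10,22): clear
  edge (10,22)–(9,23): clear
  edge (9,23)–(5,24): clear
  edge (5,24)–(2,13): clear
  midpoint (10,9) outside
  → clear
Obstacle 2 [(13,16) (23,24) (13,23)]:
  edge (13,16)–(23,24): clear
  edge (23,24)–(13,23): clear
  edge (13,23)–(13,16): clear
  midpoint (10,9) outside
  → clear
Obstacle 3 [(2,5) (3,4) (10,0) (9,4)]:
  edge (2,5)–(3,4): clear
  edge (3,4)–(10,0): clear
  edge (10,0)–(9,4): clear
  edge (9,4)–(2,5): clear
  midpoint (10,9) outside
  → clear
Obstacle 4 [(13,3) (24,3) (17,10)]:
  edge (13,3)–(24,3): clear
  edge (24,3)–(17,10): clear
  edge (17,10)–(13,3): clear
  midpoint (10,9) outside
  → clear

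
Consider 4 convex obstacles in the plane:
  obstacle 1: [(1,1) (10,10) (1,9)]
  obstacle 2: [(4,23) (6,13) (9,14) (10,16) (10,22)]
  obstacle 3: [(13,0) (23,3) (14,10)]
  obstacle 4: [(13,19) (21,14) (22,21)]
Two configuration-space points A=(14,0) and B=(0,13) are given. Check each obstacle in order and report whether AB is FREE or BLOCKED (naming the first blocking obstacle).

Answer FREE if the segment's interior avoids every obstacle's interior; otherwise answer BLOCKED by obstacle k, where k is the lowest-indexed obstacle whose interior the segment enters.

BLOCKED by obstacle 1

Obstacle 1 [(1,1) (10,10) (1,9)]:
  edge (1,1)–(10,10): crosses AB
  edge (10,10)–(1,9): crosses AB
  edge (1,9)–(1,1): clear
  → BLOCKED
Obstacle 2 [(4,23) (6,13) (9,14) (10,16) (10,22)]:
  edge (4,23)–(6,13): clear
  edge (6,13)–(9,14): clear
  edge (9,14)–(10,16): clear
  edge (10,16)–(10,22): clear
  edge (10,22)–(4,23): clear
  midpoint (7,13/2) outside
  → clear
Obstacle 3 [(13,0) (23,3) (14,10)]:
  edge (13,0)–(23,3): crosses AB
  edge (23,3)–(14,10): clear
  edge (14,10)–(13,0): crosses AB
  → BLOCKED
Obstacle 4 [(13,19) (21,14) (22,21)]:
  edge (13,19)–(21,14): clear
  edge (21,14)–(22,21): clear
  edge (22,21)–(13,19): clear
  midpoint (7,13/2) outside
  → clear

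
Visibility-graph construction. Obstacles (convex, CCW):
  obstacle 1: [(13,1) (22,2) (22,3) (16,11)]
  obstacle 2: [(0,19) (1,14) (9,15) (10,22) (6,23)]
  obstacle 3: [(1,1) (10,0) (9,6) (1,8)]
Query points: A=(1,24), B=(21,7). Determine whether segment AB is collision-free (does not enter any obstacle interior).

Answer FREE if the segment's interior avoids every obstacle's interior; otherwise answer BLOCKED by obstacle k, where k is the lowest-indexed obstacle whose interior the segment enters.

BLOCKED by obstacle 2

Obstacle 1 [(13,1) (22,2) (22,3) (16,11)]:
  edge (13,1)–(22,2): clear
  edge (22,2)–(22,3): clear
  edge (22,3)–(16,11): clear
  edge (16,11)–(13,1): clear
  midpoint (11,31/2) outside
  → clear
Obstacle 2 [(0,19) (1,14) (9,15) (10,22) (6,23)]:
  edge (0,19)–(1,14): clear
  edge (1,14)–(9,15): clear
  edge (9,15)–(10,22): crosses AB
  edge (10,22)–(6,23): clear
  edge (6,23)–(0,19): crosses AB
  → BLOCKED
Obstacle 3 [(1,1) (10,0) (9,6) (1,8)]:
  edge (1,1)–(10,0): clear
  edge (10,0)–(9,6): clear
  edge (9,6)–(1,8): clear
  edge (1,8)–(1,1): clear
  midpoint (11,31/2) outside
  → clear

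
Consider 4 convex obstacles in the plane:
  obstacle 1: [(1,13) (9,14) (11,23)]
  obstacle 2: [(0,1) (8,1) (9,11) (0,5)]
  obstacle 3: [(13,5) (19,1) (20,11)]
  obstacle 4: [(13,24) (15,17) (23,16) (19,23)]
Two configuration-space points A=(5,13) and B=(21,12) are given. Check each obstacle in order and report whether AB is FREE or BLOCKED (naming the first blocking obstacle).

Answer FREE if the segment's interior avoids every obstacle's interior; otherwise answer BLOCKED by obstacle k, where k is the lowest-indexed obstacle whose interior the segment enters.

Obstacle 1 [(1,13) (9,14) (11,23)]:
  edge (1,13)–(9,14): clear
  edge (9,14)–(11,23): clear
  edge (11,23)–(1,13): clear
  midpoint (13,25/2) outside
  → clear
Obstacle 2 [(0,1) (8,1) (9,11) (0,5)]:
  edge (0,1)–(8,1): clear
  edge (8,1)–(9,11): clear
  edge (9,11)–(0,5): clear
  edge (0,5)–(0,1): clear
  midpoint (13,25/2) outside
  → clear
Obstacle 3 [(13,5) (19,1) (20,11)]:
  edge (13,5)–(19,1): clear
  edge (19,1)–(20,11): clear
  edge (20,11)–(13,5): clear
  midpoint (13,25/2) outside
  → clear
Obstacle 4 [(13,24) (15,17) (23,16) (19,23)]:
  edge (13,24)–(15,17): clear
  edge (15,17)–(23,16): clear
  edge (23,16)–(19,23): clear
  edge (19,23)–(13,24): clear
  midpoint (13,25/2) outside
  → clear

FREE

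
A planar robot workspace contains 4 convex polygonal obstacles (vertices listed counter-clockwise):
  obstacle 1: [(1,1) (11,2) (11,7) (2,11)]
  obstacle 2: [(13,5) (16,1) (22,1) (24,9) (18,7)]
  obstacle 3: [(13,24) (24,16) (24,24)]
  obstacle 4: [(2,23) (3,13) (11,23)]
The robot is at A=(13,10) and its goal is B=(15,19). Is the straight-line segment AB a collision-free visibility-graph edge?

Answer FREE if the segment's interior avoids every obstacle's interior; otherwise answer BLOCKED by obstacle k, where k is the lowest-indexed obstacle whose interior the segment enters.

Obstacle 1 [(1,1) (11,2) (11,7) (2,11)]:
  edge (1,1)–(11,2): clear
  edge (11,2)–(11,7): clear
  edge (11,7)–(2,11): clear
  edge (2,11)–(1,1): clear
  midpoint (14,29/2) outside
  → clear
Obstacle 2 [(13,5) (16,1) (22,1) (24,9) (18,7)]:
  edge (13,5)–(16,1): clear
  edge (16,1)–(22,1): clear
  edge (22,1)–(24,9): clear
  edge (24,9)–(18,7): clear
  edge (18,7)–(13,5): clear
  midpoint (14,29/2) outside
  → clear
Obstacle 3 [(13,24) (24,16) (24,24)]:
  edge (13,24)–(24,16): clear
  edge (24,16)–(24,24): clear
  edge (24,24)–(13,24): clear
  midpoint (14,29/2) outside
  → clear
Obstacle 4 [(2,23) (3,13) (11,23)]:
  edge (2,23)–(3,13): clear
  edge (3,13)–(11,23): clear
  edge (11,23)–(2,23): clear
  midpoint (14,29/2) outside
  → clear

FREE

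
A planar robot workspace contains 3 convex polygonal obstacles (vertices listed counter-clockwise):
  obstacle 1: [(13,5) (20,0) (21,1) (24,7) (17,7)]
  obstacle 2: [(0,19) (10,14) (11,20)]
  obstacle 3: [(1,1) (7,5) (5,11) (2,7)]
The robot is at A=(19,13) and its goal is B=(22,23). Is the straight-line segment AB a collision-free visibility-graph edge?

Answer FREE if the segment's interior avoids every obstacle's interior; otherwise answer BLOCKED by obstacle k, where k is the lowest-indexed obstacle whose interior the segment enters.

FREE

Obstacle 1 [(13,5) (20,0) (21,1) (24,7) (17,7)]:
  edge (13,5)–(20,0): clear
  edge (20,0)–(21,1): clear
  edge (21,1)–(24,7): clear
  edge (24,7)–(17,7): clear
  edge (17,7)–(13,5): clear
  midpoint (41/2,18) outside
  → clear
Obstacle 2 [(0,19) (10,14) (11,20)]:
  edge (0,19)–(10,14): clear
  edge (10,14)–(11,20): clear
  edge (11,20)–(0,19): clear
  midpoint (41/2,18) outside
  → clear
Obstacle 3 [(1,1) (7,5) (5,11) (2,7)]:
  edge (1,1)–(7,5): clear
  edge (7,5)–(5,11): clear
  edge (5,11)–(2,7): clear
  edge (2,7)–(1,1): clear
  midpoint (41/2,18) outside
  → clear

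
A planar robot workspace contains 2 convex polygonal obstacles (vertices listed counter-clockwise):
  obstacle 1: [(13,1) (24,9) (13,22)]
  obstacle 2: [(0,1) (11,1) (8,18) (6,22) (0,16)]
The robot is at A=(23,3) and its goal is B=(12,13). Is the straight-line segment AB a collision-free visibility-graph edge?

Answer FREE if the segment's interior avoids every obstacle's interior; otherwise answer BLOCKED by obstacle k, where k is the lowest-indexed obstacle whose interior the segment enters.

Obstacle 1 [(13,1) (24,9) (13,22)]:
  edge (13,1)–(24,9): crosses AB
  edge (24,9)–(13,22): clear
  edge (13,22)–(13,1): crosses AB
  → BLOCKED
Obstacle 2 [(0,1) (11,1) (8,18) (6,22) (0,16)]:
  edge (0,1)–(11,1): clear
  edge (11,1)–(8,18): clear
  edge (8,18)–(6,22): clear
  edge (6,22)–(0,16): clear
  edge (0,16)–(0,1): clear
  midpoint (35/2,8) outside
  → clear

BLOCKED by obstacle 1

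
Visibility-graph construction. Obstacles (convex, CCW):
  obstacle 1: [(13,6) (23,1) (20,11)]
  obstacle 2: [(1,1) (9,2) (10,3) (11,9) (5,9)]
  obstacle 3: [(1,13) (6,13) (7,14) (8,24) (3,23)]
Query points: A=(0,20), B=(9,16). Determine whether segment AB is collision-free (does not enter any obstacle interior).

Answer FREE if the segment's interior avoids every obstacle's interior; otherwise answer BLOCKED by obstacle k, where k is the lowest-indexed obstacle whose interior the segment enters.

BLOCKED by obstacle 3

Obstacle 1 [(13,6) (23,1) (20,11)]:
  edge (13,6)–(23,1): clear
  edge (23,1)–(20,11): clear
  edge (20,11)–(13,6): clear
  midpoint (9/2,18) outside
  → clear
Obstacle 2 [(1,1) (9,2) (10,3) (11,9) (5,9)]:
  edge (1,1)–(9,2): clear
  edge (9,2)–(10,3): clear
  edge (10,3)–(11,9): clear
  edge (11,9)–(5,9): clear
  edge (5,9)–(1,1): clear
  midpoint (9/2,18) outside
  → clear
Obstacle 3 [(1,13) (6,13) (7,14) (8,24) (3,23)]:
  edge (1,13)–(6,13): clear
  edge (6,13)–(7,14): clear
  edge (7,14)–(8,24): crosses AB
  edge (8,24)–(3,23): clear
  edge (3,23)–(1,13): crosses AB
  → BLOCKED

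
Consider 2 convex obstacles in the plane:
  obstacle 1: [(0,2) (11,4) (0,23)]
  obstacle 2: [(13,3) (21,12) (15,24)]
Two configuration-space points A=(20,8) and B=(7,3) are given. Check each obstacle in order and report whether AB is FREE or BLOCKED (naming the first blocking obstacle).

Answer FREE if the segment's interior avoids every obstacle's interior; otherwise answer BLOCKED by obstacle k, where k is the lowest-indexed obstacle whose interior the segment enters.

BLOCKED by obstacle 1

Obstacle 1 [(0,2) (11,4) (0,23)]:
  edge (0,2)–(11,4): crosses AB
  edge (11,4)–(0,23): crosses AB
  edge (0,23)–(0,2): clear
  → BLOCKED
Obstacle 2 [(13,3) (21,12) (15,24)]:
  edge (13,3)–(21,12): crosses AB
  edge (21,12)–(15,24): clear
  edge (15,24)–(13,3): crosses AB
  → BLOCKED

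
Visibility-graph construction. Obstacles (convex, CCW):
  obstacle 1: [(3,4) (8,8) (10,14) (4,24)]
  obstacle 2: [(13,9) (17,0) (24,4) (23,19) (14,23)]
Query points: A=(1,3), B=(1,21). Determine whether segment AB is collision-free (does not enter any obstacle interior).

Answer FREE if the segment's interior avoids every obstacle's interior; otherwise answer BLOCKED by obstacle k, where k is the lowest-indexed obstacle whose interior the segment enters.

FREE

Obstacle 1 [(3,4) (8,8) (10,14) (4,24)]:
  edge (3,4)–(8,8): clear
  edge (8,8)–(10,14): clear
  edge (10,14)–(4,24): clear
  edge (4,24)–(3,4): clear
  midpoint (1,12) outside
  → clear
Obstacle 2 [(13,9) (17,0) (24,4) (23,19) (14,23)]:
  edge (13,9)–(17,0): clear
  edge (17,0)–(24,4): clear
  edge (24,4)–(23,19): clear
  edge (23,19)–(14,23): clear
  edge (14,23)–(13,9): clear
  midpoint (1,12) outside
  → clear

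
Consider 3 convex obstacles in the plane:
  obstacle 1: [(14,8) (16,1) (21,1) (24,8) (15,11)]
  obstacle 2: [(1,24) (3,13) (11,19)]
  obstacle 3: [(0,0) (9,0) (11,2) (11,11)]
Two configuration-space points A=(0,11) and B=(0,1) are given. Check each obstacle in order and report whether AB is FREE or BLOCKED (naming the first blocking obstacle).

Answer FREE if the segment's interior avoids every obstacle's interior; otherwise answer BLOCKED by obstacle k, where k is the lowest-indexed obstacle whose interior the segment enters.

Obstacle 1 [(14,8) (16,1) (21,1) (24,8) (15,11)]:
  edge (14,8)–(16,1): clear
  edge (16,1)–(21,1): clear
  edge (21,1)–(24,8): clear
  edge (24,8)–(15,11): clear
  edge (15,11)–(14,8): clear
  midpoint (0,6) outside
  → clear
Obstacle 2 [(1,24) (3,13) (11,19)]:
  edge (1,24)–(3,13): clear
  edge (3,13)–(11,19): clear
  edge (11,19)–(1,24): clear
  midpoint (0,6) outside
  → clear
Obstacle 3 [(0,0) (9,0) (11,2) (11,11)]:
  edge (0,0)–(9,0): clear
  edge (9,0)–(11,2): clear
  edge (11,2)–(11,11): clear
  edge (11,11)–(0,0): clear
  midpoint (0,6) outside
  → clear

FREE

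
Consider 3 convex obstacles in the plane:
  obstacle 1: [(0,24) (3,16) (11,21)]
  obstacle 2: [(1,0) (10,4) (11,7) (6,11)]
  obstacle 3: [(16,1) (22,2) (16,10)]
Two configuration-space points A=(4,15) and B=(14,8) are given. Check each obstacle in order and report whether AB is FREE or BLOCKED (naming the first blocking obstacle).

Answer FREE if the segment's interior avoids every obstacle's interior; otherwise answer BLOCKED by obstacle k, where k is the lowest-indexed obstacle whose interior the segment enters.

FREE

Obstacle 1 [(0,24) (3,16) (11,21)]:
  edge (0,24)–(3,16): clear
  edge (3,16)–(11,21): clear
  edge (11,21)–(0,24): clear
  midpoint (9,23/2) outside
  → clear
Obstacle 2 [(1,0) (10,4) (11,7) (6,11)]:
  edge (1,0)–(10,4): clear
  edge (10,4)–(11,7): clear
  edge (11,7)–(6,11): clear
  edge (6,11)–(1,0): clear
  midpoint (9,23/2) outside
  → clear
Obstacle 3 [(16,1) (22,2) (16,10)]:
  edge (16,1)–(22,2): clear
  edge (22,2)–(16,10): clear
  edge (16,10)–(16,1): clear
  midpoint (9,23/2) outside
  → clear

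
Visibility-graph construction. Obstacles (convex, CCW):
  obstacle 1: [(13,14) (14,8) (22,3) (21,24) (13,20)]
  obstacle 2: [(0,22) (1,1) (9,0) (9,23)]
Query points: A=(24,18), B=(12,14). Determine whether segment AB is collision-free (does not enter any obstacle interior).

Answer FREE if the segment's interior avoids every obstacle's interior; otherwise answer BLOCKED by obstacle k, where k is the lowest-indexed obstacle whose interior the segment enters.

BLOCKED by obstacle 1

Obstacle 1 [(13,14) (14,8) (22,3) (21,24) (13,20)]:
  edge (13,14)–(14,8): clear
  edge (14,8)–(22,3): clear
  edge (22,3)–(21,24): crosses AB
  edge (21,24)–(13,20): clear
  edge (13,20)–(13,14): crosses AB
  → BLOCKED
Obstacle 2 [(0,22) (1,1) (9,0) (9,23)]:
  edge (0,22)–(1,1): clear
  edge (1,1)–(9,0): clear
  edge (9,0)–(9,23): clear
  edge (9,23)–(0,22): clear
  midpoint (18,16) outside
  → clear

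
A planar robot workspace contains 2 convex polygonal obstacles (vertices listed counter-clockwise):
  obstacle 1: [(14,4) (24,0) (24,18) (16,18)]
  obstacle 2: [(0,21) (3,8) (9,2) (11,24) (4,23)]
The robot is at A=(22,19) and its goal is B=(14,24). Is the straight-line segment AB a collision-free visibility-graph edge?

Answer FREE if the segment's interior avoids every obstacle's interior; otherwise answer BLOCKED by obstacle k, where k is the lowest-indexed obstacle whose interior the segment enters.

Obstacle 1 [(14,4) (24,0) (24,18) (16,18)]:
  edge (14,4)–(24,0): clear
  edge (24,0)–(24,18): clear
  edge (24,18)–(16,18): clear
  edge (16,18)–(14,4): clear
  midpoint (18,43/2) outside
  → clear
Obstacle 2 [(0,21) (3,8) (9,2) (11,24) (4,23)]:
  edge (0,21)–(3,8): clear
  edge (3,8)–(9,2): clear
  edge (9,2)–(11,24): clear
  edge (11,24)–(4,23): clear
  edge (4,23)–(0,21): clear
  midpoint (18,43/2) outside
  → clear

FREE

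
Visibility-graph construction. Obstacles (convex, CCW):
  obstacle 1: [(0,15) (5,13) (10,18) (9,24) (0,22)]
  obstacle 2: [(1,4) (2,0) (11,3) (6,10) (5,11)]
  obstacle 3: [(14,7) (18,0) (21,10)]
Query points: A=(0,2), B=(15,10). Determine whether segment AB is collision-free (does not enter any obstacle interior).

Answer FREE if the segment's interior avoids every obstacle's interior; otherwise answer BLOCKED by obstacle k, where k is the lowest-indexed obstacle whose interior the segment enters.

Obstacle 1 [(0,15) (5,13) (10,18) (9,24) (0,22)]:
  edge (0,15)–(5,13): clear
  edge (5,13)–(10,18): clear
  edge (10,18)–(9,24): clear
  edge (9,24)–(0,22): clear
  edge (0,22)–(0,15): clear
  midpoint (15/2,6) outside
  → clear
Obstacle 2 [(1,4) (2,0) (11,3) (6,10) (5,11)]:
  edge (1,4)–(2,0): crosses AB
  edge (2,0)–(11,3): clear
  edge (11,3)–(6,10): crosses AB
  edge (6,10)–(5,11): clear
  edge (5,11)–(1,4): clear
  → BLOCKED
Obstacle 3 [(14,7) (18,0) (21,10)]:
  edge (14,7)–(18,0): clear
  edge (18,0)–(21,10): clear
  edge (21,10)–(14,7): clear
  midpoint (15/2,6) outside
  → clear

BLOCKED by obstacle 2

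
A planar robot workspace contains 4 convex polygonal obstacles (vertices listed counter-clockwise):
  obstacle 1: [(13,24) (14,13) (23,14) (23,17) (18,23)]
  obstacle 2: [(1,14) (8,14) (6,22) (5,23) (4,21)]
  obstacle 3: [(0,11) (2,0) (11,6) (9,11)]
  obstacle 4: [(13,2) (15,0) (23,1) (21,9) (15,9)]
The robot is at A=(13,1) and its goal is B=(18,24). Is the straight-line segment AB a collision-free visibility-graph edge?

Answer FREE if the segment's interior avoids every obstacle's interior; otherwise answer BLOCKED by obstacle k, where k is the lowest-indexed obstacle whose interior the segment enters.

Obstacle 1 [(13,24) (14,13) (23,14) (23,17) (18,23)]:
  edge (13,24)–(14,13): clear
  edge (14,13)–(23,14): crosses AB
  edge (23,14)–(23,17): clear
  edge (23,17)–(18,23): clear
  edge (18,23)–(13,24): crosses AB
  → BLOCKED
Obstacle 2 [(1,14) (8,14) (6,22) (5,23) (4,21)]:
  edge (1,14)–(8,14): clear
  edge (8,14)–(6,22): clear
  edge (6,22)–(5,23): clear
  edge (5,23)–(4,21): clear
  edge (4,21)–(1,14): clear
  midpoint (31/2,25/2) outside
  → clear
Obstacle 3 [(0,11) (2,0) (11,6) (9,11)]:
  edge (0,11)–(2,0): clear
  edge (2,0)–(11,6): clear
  edge (11,6)–(9,11): clear
  edge (9,11)–(0,11): clear
  midpoint (31/2,25/2) outside
  → clear
Obstacle 4 [(13,2) (15,0) (23,1) (21,9) (15,9)]:
  edge (13,2)–(15,0): crosses AB
  edge (15,0)–(23,1): clear
  edge (23,1)–(21,9): clear
  edge (21,9)–(15,9): clear
  edge (15,9)–(13,2): crosses AB
  → BLOCKED

BLOCKED by obstacle 1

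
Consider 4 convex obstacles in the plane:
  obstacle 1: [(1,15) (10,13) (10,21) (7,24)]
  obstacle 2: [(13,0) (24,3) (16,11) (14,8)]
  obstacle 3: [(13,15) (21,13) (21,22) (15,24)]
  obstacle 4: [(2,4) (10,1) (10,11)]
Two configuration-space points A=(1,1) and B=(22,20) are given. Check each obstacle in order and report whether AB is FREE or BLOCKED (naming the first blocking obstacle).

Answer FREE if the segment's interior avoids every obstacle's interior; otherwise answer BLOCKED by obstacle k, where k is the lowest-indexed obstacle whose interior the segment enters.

BLOCKED by obstacle 3

Obstacle 1 [(1,15) (10,13) (10,21) (7,24)]:
  edge (1,15)–(10,13): clear
  edge (10,13)–(10,21): clear
  edge (10,21)–(7,24): clear
  edge (7,24)–(1,15): clear
  midpoint (23/2,21/2) outside
  → clear
Obstacle 2 [(13,0) (24,3) (16,11) (14,8)]:
  edge (13,0)–(24,3): clear
  edge (24,3)–(16,11): clear
  edge (16,11)–(14,8): clear
  edge (14,8)–(13,0): clear
  midpoint (23/2,21/2) outside
  → clear
Obstacle 3 [(13,15) (21,13) (21,22) (15,24)]:
  edge (13,15)–(21,13): crosses AB
  edge (21,13)–(21,22): crosses AB
  edge (21,22)–(15,24): clear
  edge (15,24)–(13,15): clear
  → BLOCKED
Obstacle 4 [(2,4) (10,1) (10,11)]:
  edge (2,4)–(10,1): crosses AB
  edge (10,1)–(10,11): crosses AB
  edge (10,11)–(2,4): clear
  → BLOCKED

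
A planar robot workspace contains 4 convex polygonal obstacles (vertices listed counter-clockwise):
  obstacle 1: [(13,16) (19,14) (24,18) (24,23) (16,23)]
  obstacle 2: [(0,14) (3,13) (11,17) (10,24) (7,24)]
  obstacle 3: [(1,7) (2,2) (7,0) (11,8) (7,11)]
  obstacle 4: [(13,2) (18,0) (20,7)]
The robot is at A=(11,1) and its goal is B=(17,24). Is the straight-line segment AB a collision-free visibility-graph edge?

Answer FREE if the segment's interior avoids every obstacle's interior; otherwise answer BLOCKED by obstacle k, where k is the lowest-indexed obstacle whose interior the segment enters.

Obstacle 1 [(13,16) (19,14) (24,18) (24,23) (16,23)]:
  edge (13,16)–(19,14): crosses AB
  edge (19,14)–(24,18): clear
  edge (24,18)–(24,23): clear
  edge (24,23)–(16,23): crosses AB
  edge (16,23)–(13,16): clear
  → BLOCKED
Obstacle 2 [(0,14) (3,13) (11,17) (10,24) (7,24)]:
  edge (0,14)–(3,13): clear
  edge (3,13)–(11,17): clear
  edge (11,17)–(10,24): clear
  edge (10,24)–(7,24): clear
  edge (7,24)–(0,14): clear
  midpoint (14,25/2) outside
  → clear
Obstacle 3 [(1,7) (2,2) (7,0) (11,8) (7,11)]:
  edge (1,7)–(2,2): clear
  edge (2,2)–(7,0): clear
  edge (7,0)–(11,8): clear
  edge (11,8)–(7,11): clear
  edge (7,11)–(1,7): clear
  midpoint (14,25/2) outside
  → clear
Obstacle 4 [(13,2) (18,0) (20,7)]:
  edge (13,2)–(18,0): clear
  edge (18,0)–(20,7): clear
  edge (20,7)–(13,2): clear
  midpoint (14,25/2) outside
  → clear

BLOCKED by obstacle 1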